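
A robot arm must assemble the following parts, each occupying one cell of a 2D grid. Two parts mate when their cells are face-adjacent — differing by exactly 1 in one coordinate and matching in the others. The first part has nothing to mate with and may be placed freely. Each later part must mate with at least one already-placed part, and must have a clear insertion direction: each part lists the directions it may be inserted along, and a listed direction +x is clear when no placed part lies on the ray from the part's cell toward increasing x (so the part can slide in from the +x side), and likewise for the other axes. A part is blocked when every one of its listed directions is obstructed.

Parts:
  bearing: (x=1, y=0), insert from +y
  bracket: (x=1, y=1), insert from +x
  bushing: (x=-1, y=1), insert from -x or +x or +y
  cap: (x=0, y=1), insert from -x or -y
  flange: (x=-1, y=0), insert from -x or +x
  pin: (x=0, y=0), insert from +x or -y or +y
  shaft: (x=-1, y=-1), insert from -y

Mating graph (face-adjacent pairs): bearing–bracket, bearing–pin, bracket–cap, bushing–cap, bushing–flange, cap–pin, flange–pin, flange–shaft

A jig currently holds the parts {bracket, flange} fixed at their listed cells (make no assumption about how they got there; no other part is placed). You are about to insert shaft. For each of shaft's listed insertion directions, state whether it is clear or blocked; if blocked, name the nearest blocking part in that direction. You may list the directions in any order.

-y: clear

-y: ray from shaft(-1, -1) has no placed part ⇒ clear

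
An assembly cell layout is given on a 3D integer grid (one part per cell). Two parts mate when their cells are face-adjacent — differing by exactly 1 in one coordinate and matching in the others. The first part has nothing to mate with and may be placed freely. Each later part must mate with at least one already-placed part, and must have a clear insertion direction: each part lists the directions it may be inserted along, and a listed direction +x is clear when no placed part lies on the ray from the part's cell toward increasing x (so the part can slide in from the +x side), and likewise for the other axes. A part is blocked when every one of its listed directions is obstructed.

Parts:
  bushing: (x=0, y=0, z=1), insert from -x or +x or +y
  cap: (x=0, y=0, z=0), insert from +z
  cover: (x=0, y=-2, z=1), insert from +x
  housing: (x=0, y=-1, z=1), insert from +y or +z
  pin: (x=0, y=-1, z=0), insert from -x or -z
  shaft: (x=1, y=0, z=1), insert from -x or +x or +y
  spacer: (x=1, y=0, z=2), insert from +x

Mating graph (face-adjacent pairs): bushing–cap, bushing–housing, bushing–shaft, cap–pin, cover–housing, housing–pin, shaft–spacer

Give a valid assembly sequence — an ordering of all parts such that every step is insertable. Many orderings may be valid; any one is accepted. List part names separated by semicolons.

1. cover@(0, -2, 1) [+x clear] — {cover}
2. housing@(0, -1, 1) [+y clear] — {cover, housing}
3. pin@(0, -1, 0) [-x clear] — {cover, housing, pin}
4. cap@(0, 0, 0) [+z clear] — {cap, cover, housing, pin}
5. bushing@(0, 0, 1) [-x clear] — {bushing, cap, cover, housing, pin}
6. shaft@(1, 0, 1) [+x clear] — {bushing, cap, cover, housing, pin, shaft}
7. spacer@(1, 0, 2) [+x clear] — {bushing, cap, cover, housing, pin, shaft, spacer}

cover; housing; pin; cap; bushing; shaft; spacer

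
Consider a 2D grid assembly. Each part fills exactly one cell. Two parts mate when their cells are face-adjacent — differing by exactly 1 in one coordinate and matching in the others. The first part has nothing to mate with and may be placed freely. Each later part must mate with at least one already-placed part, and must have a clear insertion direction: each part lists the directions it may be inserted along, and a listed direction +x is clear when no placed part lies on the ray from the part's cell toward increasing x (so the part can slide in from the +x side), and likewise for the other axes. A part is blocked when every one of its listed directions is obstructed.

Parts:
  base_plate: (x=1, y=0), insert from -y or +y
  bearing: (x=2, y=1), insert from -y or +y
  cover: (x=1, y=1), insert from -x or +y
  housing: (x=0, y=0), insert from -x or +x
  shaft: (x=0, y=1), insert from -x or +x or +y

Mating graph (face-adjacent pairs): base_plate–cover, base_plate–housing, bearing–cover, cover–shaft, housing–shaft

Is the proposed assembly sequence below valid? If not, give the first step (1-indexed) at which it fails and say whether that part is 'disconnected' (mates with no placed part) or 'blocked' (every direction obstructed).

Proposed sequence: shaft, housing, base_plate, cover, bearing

1. shaft@(0, 1) [-x clear] — {shaft}
2. housing@(0, 0) [-x clear] — {housing, shaft}
3. base_plate@(1, 0) [-y clear] — {base_plate, housing, shaft}
4. cover@(1, 1) [+y clear] — {base_plate, cover, housing, shaft}
5. bearing@(2, 1) [-y clear] — {base_plate, bearing, cover, housing, shaft}

Valid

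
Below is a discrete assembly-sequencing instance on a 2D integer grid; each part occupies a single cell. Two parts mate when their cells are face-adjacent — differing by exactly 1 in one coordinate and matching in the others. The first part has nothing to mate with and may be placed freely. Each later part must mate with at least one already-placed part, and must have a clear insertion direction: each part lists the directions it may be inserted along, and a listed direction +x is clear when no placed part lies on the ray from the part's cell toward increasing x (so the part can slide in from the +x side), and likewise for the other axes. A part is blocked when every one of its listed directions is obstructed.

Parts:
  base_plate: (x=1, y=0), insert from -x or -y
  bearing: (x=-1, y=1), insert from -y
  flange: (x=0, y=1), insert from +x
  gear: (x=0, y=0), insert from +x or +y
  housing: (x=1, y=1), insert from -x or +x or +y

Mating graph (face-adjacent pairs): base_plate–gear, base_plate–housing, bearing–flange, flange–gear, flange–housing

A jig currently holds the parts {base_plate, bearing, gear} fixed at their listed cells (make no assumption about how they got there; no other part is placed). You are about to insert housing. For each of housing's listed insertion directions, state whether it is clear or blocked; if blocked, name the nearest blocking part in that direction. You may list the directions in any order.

+x: clear; +y: clear; -x: blocked by bearing

-x: nearest on ray is bearing@(-1, 1) ⇒ blocked
+x: ray from housing(1, 1) has no placed part ⇒ clear
+y: ray from housing(1, 1) has no placed part ⇒ clear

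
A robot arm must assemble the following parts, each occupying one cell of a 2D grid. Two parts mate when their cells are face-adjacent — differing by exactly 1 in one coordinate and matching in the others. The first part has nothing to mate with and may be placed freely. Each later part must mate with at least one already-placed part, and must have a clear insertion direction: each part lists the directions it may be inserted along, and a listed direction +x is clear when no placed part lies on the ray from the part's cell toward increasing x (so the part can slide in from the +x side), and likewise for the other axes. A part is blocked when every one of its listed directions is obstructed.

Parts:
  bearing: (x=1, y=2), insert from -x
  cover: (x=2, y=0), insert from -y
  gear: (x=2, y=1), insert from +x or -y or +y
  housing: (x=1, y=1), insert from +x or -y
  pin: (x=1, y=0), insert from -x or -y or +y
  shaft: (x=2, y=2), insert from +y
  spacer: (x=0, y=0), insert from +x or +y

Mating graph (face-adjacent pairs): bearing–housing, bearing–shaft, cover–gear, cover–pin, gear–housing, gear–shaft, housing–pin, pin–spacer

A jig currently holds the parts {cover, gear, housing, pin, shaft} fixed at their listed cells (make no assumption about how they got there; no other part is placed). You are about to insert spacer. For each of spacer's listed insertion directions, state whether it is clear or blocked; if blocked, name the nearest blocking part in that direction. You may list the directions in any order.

+x: blocked by pin; +y: clear

+x: nearest on ray is pin@(1, 0) ⇒ blocked
+y: ray from spacer(0, 0) has no placed part ⇒ clear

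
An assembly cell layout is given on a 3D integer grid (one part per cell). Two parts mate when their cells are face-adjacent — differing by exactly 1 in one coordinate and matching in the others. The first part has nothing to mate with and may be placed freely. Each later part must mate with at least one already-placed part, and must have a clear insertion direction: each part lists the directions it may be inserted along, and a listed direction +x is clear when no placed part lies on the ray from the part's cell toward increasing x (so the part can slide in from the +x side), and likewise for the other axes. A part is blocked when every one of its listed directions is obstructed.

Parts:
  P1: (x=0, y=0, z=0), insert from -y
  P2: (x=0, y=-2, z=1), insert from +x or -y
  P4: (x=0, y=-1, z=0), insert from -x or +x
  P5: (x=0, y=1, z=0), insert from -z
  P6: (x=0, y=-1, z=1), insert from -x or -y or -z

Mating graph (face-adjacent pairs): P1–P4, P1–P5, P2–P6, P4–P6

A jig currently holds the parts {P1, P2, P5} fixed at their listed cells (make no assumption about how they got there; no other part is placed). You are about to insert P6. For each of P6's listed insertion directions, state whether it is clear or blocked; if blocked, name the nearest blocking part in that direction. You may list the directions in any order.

-x: clear; -y: blocked by P2; -z: clear

-x: ray from P6(0, -1, 1) has no placed part ⇒ clear
-y: nearest on ray is P2@(0, -2, 1) ⇒ blocked
-z: ray from P6(0, -1, 1) has no placed part ⇒ clear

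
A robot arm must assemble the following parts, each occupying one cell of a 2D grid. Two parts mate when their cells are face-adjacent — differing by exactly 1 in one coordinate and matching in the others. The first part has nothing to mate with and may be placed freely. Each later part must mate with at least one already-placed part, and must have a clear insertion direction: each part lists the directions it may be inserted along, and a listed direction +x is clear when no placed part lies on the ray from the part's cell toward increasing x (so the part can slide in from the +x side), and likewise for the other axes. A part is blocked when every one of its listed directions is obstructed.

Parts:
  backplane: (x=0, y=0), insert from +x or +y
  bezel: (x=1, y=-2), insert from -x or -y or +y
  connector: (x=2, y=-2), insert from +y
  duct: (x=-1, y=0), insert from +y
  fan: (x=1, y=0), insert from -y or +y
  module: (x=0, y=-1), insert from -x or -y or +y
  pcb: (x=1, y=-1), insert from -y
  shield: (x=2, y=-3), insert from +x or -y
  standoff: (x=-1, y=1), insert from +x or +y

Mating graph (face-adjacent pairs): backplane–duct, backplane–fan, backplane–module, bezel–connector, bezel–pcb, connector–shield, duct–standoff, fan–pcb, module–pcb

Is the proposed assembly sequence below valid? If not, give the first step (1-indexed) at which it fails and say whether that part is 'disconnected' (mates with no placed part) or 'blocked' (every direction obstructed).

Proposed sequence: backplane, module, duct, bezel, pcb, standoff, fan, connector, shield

Invalid at step 4 (disconnected)

1. backplane@(0, 0) [+x clear] — {backplane}
2. module@(0, -1) [-x clear] — {backplane, module}
3. duct@(-1, 0) [+y clear] — {backplane, duct, module}
4. bezel@(1, -2) — no placed neighbour ⇒ disconnected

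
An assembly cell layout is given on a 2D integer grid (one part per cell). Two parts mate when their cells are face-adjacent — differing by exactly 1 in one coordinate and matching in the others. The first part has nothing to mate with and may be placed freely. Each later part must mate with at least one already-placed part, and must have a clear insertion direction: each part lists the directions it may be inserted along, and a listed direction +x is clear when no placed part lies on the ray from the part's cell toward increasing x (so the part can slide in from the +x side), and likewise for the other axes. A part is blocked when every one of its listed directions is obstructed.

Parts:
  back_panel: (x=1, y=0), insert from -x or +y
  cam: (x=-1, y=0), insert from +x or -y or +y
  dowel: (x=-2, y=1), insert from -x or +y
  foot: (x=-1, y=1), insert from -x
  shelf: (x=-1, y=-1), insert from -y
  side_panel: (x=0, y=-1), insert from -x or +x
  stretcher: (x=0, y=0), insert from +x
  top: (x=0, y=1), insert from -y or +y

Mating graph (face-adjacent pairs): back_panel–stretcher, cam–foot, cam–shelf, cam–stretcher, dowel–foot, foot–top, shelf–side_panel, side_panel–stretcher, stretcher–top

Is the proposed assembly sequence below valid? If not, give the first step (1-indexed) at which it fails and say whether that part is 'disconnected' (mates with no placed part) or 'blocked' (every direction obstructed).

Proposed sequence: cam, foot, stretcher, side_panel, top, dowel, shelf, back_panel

Valid

1. cam@(-1, 0) [+x clear] — {cam}
2. foot@(-1, 1) [-x clear] — {cam, foot}
3. stretcher@(0, 0) [+x clear] — {cam, foot, stretcher}
4. side_panel@(0, -1) [-x clear] — {cam, foot, side_panel, stretcher}
5. top@(0, 1) [+y clear] — {cam, foot, side_panel, stretcher, top}
6. dowel@(-2, 1) [-x clear] — {cam, dowel, foot, side_panel, stretcher, top}
7. shelf@(-1, -1) [-y clear] — {cam, dowel, foot, shelf, side_panel, stretcher, top}
8. back_panel@(1, 0) [+y clear] — {back_panel, cam, dowel, foot, shelf, side_panel, stretcher, top}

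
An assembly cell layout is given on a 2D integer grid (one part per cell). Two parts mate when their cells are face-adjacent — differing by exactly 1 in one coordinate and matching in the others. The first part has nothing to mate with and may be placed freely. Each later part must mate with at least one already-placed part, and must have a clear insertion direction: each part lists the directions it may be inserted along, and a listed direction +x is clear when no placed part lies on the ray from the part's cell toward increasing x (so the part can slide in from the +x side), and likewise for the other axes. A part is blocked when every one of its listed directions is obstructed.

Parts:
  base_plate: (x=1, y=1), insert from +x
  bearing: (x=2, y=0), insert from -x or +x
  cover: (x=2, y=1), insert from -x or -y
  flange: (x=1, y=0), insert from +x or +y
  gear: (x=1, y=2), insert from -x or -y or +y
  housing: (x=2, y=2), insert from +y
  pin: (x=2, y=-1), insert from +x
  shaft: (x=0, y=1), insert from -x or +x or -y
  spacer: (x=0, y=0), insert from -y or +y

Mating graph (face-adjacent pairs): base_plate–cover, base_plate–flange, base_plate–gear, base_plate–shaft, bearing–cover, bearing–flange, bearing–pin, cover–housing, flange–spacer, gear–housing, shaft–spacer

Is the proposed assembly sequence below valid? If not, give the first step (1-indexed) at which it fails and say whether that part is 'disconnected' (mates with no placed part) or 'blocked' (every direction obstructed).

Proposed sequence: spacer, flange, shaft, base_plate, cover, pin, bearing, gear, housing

1. spacer@(0, 0) [-y clear] — {spacer}
2. flange@(1, 0) [+x clear] — {flange, spacer}
3. shaft@(0, 1) [-x clear] — {flange, shaft, spacer}
4. base_plate@(1, 1) [+x clear] — {base_plate, flange, shaft, spacer}
5. cover@(2, 1) [-y clear] — {base_plate, cover, flange, shaft, spacer}
6. pin@(2, -1) — no placed neighbour ⇒ disconnected

Invalid at step 6 (disconnected)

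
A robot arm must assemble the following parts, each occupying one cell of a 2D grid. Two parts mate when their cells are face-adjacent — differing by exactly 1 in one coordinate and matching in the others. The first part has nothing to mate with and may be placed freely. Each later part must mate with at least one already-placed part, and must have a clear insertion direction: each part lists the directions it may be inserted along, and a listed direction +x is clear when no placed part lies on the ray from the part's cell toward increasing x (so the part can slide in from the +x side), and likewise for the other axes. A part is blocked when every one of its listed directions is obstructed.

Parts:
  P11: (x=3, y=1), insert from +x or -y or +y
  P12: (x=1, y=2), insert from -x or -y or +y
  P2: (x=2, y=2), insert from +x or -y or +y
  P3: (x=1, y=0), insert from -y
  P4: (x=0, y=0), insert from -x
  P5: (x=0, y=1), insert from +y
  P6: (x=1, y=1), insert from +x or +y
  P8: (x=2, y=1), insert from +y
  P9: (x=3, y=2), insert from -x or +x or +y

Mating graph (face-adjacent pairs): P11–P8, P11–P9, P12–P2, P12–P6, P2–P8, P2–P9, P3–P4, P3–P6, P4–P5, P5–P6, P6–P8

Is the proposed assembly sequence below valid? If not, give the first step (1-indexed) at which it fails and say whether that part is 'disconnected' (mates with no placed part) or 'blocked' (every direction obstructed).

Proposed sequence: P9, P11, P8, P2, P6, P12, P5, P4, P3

1. P9@(3, 2) [-x clear] — {P9}
2. P11@(3, 1) [+x clear] — {P11, P9}
3. P8@(2, 1) [+y clear] — {P11, P8, P9}
4. P2@(2, 2) [+y clear] — {P11, P2, P8, P9}
5. P6@(1, 1) [+y clear] — {P11, P2, P6, P8, P9}
6. P12@(1, 2) [-x clear] — {P11, P12, P2, P6, P8, P9}
7. P5@(0, 1) [+y clear] — {P11, P12, P2, P5, P6, P8, P9}
8. P4@(0, 0) [-x clear] — {P11, P12, P2, P4, P5, P6, P8, P9}
9. P3@(1, 0) [-y clear] — {P11, P12, P2, P3, P4, P5, P6, P8, P9}

Valid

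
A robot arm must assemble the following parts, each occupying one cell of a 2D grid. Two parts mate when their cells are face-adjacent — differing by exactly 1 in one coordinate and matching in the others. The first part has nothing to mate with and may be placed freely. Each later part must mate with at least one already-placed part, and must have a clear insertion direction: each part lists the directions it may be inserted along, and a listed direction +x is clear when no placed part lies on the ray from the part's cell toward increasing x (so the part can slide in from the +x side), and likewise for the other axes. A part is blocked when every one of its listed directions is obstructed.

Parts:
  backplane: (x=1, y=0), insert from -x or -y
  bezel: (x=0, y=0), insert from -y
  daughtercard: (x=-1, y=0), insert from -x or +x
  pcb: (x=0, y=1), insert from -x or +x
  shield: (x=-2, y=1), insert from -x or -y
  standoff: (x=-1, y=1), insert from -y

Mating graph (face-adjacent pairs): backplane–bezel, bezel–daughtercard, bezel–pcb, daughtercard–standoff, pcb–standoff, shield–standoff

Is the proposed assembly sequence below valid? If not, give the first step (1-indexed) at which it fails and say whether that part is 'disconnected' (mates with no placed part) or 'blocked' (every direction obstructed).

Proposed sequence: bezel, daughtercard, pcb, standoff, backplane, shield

1. bezel@(0, 0) [-y clear] — {bezel}
2. daughtercard@(-1, 0) [-x clear] — {bezel, daughtercard}
3. pcb@(0, 1) [-x clear] — {bezel, daughtercard, pcb}
4. standoff@(-1, 1) — -y all obstructed ⇒ blocked

Invalid at step 4 (blocked)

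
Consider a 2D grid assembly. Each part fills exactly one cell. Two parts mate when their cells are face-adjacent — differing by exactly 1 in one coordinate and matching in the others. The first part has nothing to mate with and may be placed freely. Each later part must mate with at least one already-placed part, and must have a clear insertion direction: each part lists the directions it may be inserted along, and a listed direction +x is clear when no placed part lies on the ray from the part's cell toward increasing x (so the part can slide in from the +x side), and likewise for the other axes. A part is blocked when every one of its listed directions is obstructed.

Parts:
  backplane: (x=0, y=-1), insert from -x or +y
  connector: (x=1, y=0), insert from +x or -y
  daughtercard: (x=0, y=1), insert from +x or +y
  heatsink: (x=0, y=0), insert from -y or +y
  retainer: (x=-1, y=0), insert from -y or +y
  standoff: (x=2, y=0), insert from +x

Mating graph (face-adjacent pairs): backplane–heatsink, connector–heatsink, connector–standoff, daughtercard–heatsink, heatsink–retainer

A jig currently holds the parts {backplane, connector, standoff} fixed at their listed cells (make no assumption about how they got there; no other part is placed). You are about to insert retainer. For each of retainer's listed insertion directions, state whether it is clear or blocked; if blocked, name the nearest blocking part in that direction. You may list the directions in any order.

-y: ray from retainer(-1, 0) has no placed part ⇒ clear
+y: ray from retainer(-1, 0) has no placed part ⇒ clear

+y: clear; -y: clear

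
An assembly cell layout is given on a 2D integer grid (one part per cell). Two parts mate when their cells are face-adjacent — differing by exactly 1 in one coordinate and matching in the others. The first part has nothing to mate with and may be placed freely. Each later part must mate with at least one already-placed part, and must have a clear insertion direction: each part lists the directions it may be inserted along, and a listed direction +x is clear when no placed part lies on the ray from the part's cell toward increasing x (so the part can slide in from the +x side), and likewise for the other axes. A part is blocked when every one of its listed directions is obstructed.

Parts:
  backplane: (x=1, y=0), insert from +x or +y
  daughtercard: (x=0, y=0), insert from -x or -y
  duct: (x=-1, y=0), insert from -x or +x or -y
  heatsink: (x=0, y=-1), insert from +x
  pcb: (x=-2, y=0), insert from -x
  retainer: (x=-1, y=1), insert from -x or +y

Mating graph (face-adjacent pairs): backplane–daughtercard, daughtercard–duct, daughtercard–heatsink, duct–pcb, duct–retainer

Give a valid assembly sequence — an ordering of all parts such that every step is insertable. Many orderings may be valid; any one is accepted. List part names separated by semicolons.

1. daughtercard@(0, 0) [-x clear] — {daughtercard}
2. backplane@(1, 0) [+x clear] — {backplane, daughtercard}
3. duct@(-1, 0) [-x clear] — {backplane, daughtercard, duct}
4. retainer@(-1, 1) [-x clear] — {backplane, daughtercard, duct, retainer}
5. pcb@(-2, 0) [-x clear] — {backplane, daughtercard, duct, pcb, retainer}
6. heatsink@(0, -1) [+x clear] — {backplane, daughtercard, duct, heatsink, pcb, retainer}

daughtercard; backplane; duct; retainer; pcb; heatsink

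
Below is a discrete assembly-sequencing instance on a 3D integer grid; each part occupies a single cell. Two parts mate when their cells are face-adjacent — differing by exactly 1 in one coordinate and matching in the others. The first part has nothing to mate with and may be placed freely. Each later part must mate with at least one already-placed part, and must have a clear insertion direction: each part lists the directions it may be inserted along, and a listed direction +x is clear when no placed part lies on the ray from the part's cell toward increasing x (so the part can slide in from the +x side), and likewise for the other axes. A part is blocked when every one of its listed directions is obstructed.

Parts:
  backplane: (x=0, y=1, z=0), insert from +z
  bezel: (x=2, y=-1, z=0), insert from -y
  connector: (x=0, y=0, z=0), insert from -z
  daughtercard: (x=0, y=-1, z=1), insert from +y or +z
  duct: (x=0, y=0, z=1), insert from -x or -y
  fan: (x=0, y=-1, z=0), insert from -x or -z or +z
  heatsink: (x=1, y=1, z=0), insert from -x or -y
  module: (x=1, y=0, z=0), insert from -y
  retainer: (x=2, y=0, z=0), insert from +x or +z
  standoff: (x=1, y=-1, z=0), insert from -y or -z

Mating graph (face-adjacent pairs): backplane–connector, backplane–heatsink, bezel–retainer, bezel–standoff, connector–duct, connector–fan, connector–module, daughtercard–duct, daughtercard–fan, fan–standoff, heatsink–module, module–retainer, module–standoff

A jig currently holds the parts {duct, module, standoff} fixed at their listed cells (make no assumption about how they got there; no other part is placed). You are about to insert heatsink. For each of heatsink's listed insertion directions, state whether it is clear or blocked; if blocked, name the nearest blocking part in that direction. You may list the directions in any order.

-x: clear; -y: blocked by module

-x: ray from heatsink(1, 1, 0) has no placed part ⇒ clear
-y: nearest on ray is module@(1, 0, 0) ⇒ blocked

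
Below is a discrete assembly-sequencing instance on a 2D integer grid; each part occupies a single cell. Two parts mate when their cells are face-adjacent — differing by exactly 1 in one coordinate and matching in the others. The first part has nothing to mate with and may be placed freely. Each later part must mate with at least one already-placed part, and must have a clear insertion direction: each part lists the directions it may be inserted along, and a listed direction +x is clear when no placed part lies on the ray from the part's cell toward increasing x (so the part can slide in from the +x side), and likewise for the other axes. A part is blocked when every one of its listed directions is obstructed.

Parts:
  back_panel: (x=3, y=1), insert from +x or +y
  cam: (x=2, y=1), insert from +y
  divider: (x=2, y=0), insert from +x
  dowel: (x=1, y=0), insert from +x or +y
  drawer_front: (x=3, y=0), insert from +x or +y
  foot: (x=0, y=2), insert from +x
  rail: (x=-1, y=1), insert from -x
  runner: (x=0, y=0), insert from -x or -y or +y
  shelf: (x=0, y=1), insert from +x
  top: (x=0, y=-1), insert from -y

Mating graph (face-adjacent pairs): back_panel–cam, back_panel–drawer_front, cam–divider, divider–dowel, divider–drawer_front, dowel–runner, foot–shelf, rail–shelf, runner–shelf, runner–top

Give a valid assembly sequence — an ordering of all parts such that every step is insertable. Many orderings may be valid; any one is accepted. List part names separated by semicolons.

runner; top; dowel; divider; drawer_front; shelf; rail; cam; back_panel; foot

1. runner@(0, 0) [-x clear] — {runner}
2. top@(0, -1) [-y clear] — {runner, top}
3. dowel@(1, 0) [+x clear] — {dowel, runner, top}
4. divider@(2, 0) [+x clear] — {divider, dowel, runner, top}
5. drawer_front@(3, 0) [+x clear] — {divider, dowel, drawer_front, runner, top}
6. shelf@(0, 1) [+x clear] — {divider, dowel, drawer_front, runner, shelf, top}
7. rail@(-1, 1) [-x clear] — {divider, dowel, drawer_front, rail, runner, shelf, top}
8. cam@(2, 1) [+y clear] — {cam, divider, dowel, drawer_front, rail, runner, shelf, top}
9. back_panel@(3, 1) [+x clear] — {back_panel, cam, divider, dowel, drawer_front, rail, runner, shelf, top}
10. foot@(0, 2) [+x clear] — {back_panel, cam, divider, dowel, drawer_front, foot, rail, runner, shelf, top}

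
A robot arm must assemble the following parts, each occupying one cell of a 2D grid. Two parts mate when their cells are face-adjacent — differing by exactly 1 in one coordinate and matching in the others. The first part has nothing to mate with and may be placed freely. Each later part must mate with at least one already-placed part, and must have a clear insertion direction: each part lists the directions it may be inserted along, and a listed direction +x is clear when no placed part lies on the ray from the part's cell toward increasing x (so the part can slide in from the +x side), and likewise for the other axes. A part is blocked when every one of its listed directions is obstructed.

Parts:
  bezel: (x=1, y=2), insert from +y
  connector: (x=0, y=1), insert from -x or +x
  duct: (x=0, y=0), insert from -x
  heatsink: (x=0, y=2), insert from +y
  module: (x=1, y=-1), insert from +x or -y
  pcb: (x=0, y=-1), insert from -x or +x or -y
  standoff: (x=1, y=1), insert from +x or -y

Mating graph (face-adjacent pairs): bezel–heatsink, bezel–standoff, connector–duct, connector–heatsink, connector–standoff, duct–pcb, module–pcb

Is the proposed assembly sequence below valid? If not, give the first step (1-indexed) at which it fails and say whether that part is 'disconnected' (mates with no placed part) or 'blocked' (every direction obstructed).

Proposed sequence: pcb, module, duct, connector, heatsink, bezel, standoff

1. pcb@(0, -1) [-x clear] — {pcb}
2. module@(1, -1) [+x clear] — {module, pcb}
3. duct@(0, 0) [-x clear] — {duct, module, pcb}
4. connector@(0, 1) [-x clear] — {connector, duct, module, pcb}
5. heatsink@(0, 2) [+y clear] — {connector, duct, heatsink, module, pcb}
6. bezel@(1, 2) [+y clear] — {bezel, connector, duct, heatsink, module, pcb}
7. standoff@(1, 1) [+x clear] — {bezel, connector, duct, heatsink, module, pcb, standoff}

Valid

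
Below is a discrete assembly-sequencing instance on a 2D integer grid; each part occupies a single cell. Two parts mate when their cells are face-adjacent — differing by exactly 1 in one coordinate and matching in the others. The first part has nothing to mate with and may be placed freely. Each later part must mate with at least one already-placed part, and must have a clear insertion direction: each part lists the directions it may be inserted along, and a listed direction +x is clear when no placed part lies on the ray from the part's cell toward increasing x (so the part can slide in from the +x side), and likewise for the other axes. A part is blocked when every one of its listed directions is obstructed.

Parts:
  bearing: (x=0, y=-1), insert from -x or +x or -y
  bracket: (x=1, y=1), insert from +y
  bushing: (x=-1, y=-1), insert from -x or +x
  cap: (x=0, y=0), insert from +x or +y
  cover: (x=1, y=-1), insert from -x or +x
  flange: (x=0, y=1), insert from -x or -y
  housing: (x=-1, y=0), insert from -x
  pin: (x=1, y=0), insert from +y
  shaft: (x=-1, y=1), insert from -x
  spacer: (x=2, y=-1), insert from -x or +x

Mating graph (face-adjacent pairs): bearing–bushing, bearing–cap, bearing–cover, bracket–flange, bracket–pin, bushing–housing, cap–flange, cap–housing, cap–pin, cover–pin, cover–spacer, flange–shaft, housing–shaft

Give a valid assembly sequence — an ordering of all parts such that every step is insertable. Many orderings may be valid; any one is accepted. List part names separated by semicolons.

1. cover@(1, -1) [-x clear] — {cover}
2. spacer@(2, -1) [+x clear] — {cover, spacer}
3. pin@(1, 0) [+y clear] — {cover, pin, spacer}
4. cap@(0, 0) [+y clear] — {cap, cover, pin, spacer}
5. flange@(0, 1) [-x clear] — {cap, cover, flange, pin, spacer}
6. shaft@(-1, 1) [-x clear] — {cap, cover, flange, pin, shaft, spacer}
7. bearing@(0, -1) [-x clear] — {bearing, cap, cover, flange, pin, shaft, spacer}
8. bushing@(-1, -1) [-x clear] — {bearing, bushing, cap, cover, flange, pin, shaft, spacer}
9. bracket@(1, 1) [+y clear] — {bearing, bracket, bushing, cap, cover, flange, pin, shaft, spacer}
10. housing@(-1, 0) [-x clear] — {bearing, bracket, bushing, cap, cover, flange, housing, pin, shaft, spacer}

cover; spacer; pin; cap; flange; shaft; bearing; bushing; bracket; housing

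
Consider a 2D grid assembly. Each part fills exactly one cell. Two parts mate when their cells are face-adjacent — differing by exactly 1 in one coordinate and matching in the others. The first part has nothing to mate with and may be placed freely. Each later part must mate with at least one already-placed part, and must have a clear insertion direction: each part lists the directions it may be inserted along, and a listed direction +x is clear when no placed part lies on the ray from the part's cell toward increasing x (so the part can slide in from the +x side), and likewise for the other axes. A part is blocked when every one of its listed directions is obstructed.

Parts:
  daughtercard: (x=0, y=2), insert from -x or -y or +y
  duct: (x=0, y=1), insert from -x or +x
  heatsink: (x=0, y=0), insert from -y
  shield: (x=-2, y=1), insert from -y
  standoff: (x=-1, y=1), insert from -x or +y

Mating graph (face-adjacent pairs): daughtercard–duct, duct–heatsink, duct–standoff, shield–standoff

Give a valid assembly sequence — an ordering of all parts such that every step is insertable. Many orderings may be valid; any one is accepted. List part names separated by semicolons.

daughtercard; duct; standoff; heatsink; shield

1. daughtercard@(0, 2) [-x clear] — {daughtercard}
2. duct@(0, 1) [-x clear] — {daughtercard, duct}
3. standoff@(-1, 1) [-x clear] — {daughtercard, duct, standoff}
4. heatsink@(0, 0) [-y clear] — {daughtercard, duct, heatsink, standoff}
5. shield@(-2, 1) [-y clear] — {daughtercard, duct, heatsink, shield, standoff}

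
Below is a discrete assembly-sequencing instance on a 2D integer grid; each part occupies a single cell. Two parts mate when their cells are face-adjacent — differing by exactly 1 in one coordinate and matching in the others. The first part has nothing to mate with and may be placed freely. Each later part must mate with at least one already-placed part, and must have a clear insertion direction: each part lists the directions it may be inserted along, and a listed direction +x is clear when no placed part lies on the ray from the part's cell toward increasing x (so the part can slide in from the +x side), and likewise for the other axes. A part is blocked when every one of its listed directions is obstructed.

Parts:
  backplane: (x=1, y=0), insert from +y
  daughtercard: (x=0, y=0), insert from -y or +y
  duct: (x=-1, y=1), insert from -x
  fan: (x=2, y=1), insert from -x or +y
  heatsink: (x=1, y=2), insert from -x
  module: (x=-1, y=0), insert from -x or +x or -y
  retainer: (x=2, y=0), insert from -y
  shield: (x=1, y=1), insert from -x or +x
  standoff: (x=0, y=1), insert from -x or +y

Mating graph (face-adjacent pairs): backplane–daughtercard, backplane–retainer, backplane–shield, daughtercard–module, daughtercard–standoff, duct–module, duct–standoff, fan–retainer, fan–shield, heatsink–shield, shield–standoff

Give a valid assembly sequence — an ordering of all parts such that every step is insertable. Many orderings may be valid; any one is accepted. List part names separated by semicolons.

fan; retainer; backplane; daughtercard; module; shield; duct; heatsink; standoff

1. fan@(2, 1) [-x clear] — {fan}
2. retainer@(2, 0) [-y clear] — {fan, retainer}
3. backplane@(1, 0) [+y clear] — {backplane, fan, retainer}
4. daughtercard@(0, 0) [-y clear] — {backplane, daughtercard, fan, retainer}
5. module@(-1, 0) [-x clear] — {backplane, daughtercard, fan, module, retainer}
6. shield@(1, 1) [-x clear] — {backplane, daughtercard, fan, module, retainer, shield}
7. duct@(-1, 1) [-x clear] — {backplane, daughtercard, duct, fan, module, retainer, shield}
8. heatsink@(1, 2) [-x clear] — {backplane, daughtercard, duct, fan, heatsink, module, retainer, shield}
9. standoff@(0, 1) [+y clear] — {backplane, daughtercard, duct, fan, heatsink, module, retainer, shield, standoff}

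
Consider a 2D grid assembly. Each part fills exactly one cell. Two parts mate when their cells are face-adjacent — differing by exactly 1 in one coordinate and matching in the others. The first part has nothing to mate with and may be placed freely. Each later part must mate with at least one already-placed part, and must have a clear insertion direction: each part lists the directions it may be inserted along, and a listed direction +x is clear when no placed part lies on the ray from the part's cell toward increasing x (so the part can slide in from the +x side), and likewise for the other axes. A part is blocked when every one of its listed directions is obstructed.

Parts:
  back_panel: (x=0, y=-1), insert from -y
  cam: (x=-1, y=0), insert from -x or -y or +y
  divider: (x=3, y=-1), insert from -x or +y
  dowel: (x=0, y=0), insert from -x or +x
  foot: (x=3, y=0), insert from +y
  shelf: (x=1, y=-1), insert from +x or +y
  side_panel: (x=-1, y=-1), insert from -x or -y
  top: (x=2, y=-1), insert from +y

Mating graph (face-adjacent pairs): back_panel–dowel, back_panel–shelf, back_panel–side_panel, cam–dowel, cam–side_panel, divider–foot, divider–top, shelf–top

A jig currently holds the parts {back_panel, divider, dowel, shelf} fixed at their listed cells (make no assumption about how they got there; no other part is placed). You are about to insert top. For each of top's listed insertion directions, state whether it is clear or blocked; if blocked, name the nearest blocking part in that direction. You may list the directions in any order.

+y: clear

+y: ray from top(2, -1) has no placed part ⇒ clear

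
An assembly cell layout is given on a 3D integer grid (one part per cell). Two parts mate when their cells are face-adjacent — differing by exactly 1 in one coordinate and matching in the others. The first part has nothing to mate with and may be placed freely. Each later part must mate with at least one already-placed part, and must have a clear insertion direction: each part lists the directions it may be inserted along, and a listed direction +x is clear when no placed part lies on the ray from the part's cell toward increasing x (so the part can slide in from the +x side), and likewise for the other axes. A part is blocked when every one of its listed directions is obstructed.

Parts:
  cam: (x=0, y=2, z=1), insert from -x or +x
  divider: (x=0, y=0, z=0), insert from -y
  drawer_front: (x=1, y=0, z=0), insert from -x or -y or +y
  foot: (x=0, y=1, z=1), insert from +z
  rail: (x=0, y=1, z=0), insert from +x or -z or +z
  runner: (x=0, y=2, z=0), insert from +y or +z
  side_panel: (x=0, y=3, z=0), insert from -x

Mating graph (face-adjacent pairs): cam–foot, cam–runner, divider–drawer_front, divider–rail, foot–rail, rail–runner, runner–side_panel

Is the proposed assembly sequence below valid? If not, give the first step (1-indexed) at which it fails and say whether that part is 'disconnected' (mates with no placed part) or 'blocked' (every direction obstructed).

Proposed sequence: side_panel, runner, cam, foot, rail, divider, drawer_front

1. side_panel@(0, 3, 0) [-x clear] — {side_panel}
2. runner@(0, 2, 0) [+z clear] — {runner, side_panel}
3. cam@(0, 2, 1) [-x clear] — {cam, runner, side_panel}
4. foot@(0, 1, 1) [+z clear] — {cam, foot, runner, side_panel}
5. rail@(0, 1, 0) [+x clear] — {cam, foot, rail, runner, side_panel}
6. divider@(0, 0, 0) [-y clear] — {cam, divider, foot, rail, runner, side_panel}
7. drawer_front@(1, 0, 0) [-y clear] — {cam, divider, drawer_front, foot, rail, runner, side_panel}

Valid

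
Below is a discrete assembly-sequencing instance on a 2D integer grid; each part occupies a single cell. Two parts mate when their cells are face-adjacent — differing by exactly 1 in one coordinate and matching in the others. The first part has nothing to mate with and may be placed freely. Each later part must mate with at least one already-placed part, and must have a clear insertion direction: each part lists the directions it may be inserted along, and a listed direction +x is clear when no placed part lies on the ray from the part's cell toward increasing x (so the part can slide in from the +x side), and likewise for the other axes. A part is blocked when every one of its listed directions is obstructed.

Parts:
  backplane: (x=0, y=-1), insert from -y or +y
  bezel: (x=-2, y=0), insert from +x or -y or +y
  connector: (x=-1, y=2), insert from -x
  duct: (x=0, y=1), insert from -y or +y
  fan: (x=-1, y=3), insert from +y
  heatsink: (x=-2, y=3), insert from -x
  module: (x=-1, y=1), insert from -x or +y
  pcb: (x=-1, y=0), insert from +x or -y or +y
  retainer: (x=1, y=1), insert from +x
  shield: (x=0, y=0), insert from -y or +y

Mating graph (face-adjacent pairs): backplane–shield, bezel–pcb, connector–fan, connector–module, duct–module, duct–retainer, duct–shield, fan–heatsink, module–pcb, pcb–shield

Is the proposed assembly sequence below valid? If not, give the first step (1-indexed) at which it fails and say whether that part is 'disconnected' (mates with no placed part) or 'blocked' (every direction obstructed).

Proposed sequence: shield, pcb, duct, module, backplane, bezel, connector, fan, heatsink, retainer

1. shield@(0, 0) [-y clear] — {shield}
2. pcb@(-1, 0) [-y clear] — {pcb, shield}
3. duct@(0, 1) [+y clear] — {duct, pcb, shield}
4. module@(-1, 1) [-x clear] — {duct, module, pcb, shield}
5. backplane@(0, -1) [-y clear] — {backplane, duct, module, pcb, shield}
6. bezel@(-2, 0) [-y clear] — {backplane, bezel, duct, module, pcb, shield}
7. connector@(-1, 2) [-x clear] — {backplane, bezel, connector, duct, module, pcb, shield}
8. fan@(-1, 3) [+y clear] — {backplane, bezel, connector, duct, fan, module, pcb, shield}
9. heatsink@(-2, 3) [-x clear] — {backplane, bezel, connector, duct, fan, heatsink, module, pcb, shield}
10. retainer@(1, 1) [+x clear] — {backplane, bezel, connector, duct, fan, heatsink, module, pcb, retainer, shield}

Valid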